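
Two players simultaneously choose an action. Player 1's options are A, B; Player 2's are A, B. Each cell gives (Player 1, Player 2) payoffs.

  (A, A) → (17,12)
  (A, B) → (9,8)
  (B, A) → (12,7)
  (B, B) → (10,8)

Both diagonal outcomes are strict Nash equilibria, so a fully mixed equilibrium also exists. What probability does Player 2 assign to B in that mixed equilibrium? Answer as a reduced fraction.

Player 2's mix q on A must make Player 1 indifferent between A and B.
Player 1's payoff from A: 17q + 9(1−q). From B: 12q + 10(1−q).
Set equal: 5q = 1(1−q) → q = 1/6.
Probability on B is 1 − 1/6 = 5/6.

5/6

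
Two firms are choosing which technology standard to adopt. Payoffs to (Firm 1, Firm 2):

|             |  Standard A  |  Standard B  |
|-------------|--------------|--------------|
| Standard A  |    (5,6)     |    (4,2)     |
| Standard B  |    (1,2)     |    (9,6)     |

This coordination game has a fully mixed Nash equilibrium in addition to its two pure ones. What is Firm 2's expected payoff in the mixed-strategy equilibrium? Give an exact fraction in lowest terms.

4

Firm 1 mixes with probability p on Standard A, chosen so Firm 2 is indifferent: 6p + 2(1−p) = 2p + 6(1−p) gives p = 1/2.
Firm 2's expected payoff is 6·1/2 + 2·1/2 = 4.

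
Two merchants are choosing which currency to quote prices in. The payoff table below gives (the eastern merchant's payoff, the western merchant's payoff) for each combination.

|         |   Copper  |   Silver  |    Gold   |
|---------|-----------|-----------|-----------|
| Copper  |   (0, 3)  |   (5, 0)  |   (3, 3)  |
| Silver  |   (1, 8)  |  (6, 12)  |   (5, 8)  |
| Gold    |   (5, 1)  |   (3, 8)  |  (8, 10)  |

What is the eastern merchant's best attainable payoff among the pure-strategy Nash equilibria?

8

Both Silver is a pure NE (the eastern merchant: 6 ≥ 5; the western merchant: 12 ≥ 8). The eastern merchant gets 6.
Both Gold is a pure NE (the eastern merchant: 8 ≥ 5; the western merchant: 10 ≥ 8). The eastern merchant gets 8.
Every other cell has a profitable deviation for at least one player. Highest of {6, 8} is 8.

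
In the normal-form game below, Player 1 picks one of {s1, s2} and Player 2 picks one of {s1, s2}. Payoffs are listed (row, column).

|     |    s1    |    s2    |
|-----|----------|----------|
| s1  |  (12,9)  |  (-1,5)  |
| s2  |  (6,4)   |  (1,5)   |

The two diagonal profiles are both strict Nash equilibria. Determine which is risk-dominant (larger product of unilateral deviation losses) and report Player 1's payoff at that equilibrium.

At both s1: Player 1 loses 12 − 6 = 6 by deviating; Player 2 loses 9 − 5 = 4. Product = 6·4 = 24.
At both s2: Player 1 loses 1 − (-1) = 2 by deviating; Player 2 loses 5 − 4 = 1. Product = 2·1 = 2.
24 > 2, so both s1 is risk-dominant. Player 1's payoff there is 12.

12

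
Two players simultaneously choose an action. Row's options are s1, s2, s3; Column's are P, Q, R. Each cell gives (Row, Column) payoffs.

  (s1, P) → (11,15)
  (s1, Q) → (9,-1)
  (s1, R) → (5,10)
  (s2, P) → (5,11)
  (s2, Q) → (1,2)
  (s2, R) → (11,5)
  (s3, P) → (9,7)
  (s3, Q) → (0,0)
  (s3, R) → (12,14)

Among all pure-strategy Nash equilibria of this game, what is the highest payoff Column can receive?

(s1, P) is a pure NE (Row: 11 ≥ 9; Column: 15 ≥ 10). Column gets 15.
(s3, R) is a pure NE (Row: 12 ≥ 11; Column: 14 ≥ 7). Column gets 14.
Every other cell has a profitable deviation for at least one player. Highest of {15, 14} is 15.

15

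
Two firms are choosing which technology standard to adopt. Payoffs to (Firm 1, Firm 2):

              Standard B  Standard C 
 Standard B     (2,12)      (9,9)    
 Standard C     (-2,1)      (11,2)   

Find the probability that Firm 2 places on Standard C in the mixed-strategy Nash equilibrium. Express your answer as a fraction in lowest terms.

2/3

Firm 2's mix q on Standard B must make Firm 1 indifferent between Standard B and Standard C.
Firm 1's payoff from Standard B: 2q + 9(1−q). From Standard C: (-2)q + 11(1−q).
Set equal: 4q = 2(1−q) → q = 2/6 = 1/3.
Probability on Standard C is 1 − 1/3 = 2/3.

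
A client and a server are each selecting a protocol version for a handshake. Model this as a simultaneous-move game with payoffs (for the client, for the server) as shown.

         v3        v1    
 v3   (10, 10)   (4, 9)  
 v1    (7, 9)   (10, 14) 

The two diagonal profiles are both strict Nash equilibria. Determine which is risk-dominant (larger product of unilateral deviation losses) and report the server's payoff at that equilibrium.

At both v3: the client loses 10 − 7 = 3 by deviating; the server loses 10 − 9 = 1. Product = 3·1 = 3.
At both v1: the client loses 10 − 4 = 6 by deviating; the server loses 14 − 9 = 5. Product = 6·5 = 30.
30 > 3, so both v1 is risk-dominant. The server's payoff there is 14.

14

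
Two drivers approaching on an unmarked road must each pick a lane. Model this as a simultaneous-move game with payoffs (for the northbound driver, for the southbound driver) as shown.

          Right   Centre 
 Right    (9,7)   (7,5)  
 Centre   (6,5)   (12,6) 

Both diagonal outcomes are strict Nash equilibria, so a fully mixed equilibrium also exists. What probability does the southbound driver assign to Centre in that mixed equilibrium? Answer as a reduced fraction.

The southbound driver's mix q on Right must make the northbound driver indifferent between Right and Centre.
The northbound driver's payoff from Right: 9q + 7(1−q). From Centre: 6q + 12(1−q).
Set equal: 3q = 5(1−q) → q = 5/8.
Probability on Centre is 1 − 5/8 = 3/8.

3/8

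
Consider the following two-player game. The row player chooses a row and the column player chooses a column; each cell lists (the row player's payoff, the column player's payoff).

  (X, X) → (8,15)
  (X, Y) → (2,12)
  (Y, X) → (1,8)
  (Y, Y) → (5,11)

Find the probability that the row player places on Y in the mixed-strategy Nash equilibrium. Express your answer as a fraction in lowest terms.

The row player's mix p on X must make the column player indifferent between X and Y.
The column player's payoff from X: 15p + 8(1−p). From Y: 12p + 11(1−p).
Set equal: 3p = 3(1−p) → p = 3/6 = 1/2.
Probability on Y is 1 − 1/2 = 1/2.

1/2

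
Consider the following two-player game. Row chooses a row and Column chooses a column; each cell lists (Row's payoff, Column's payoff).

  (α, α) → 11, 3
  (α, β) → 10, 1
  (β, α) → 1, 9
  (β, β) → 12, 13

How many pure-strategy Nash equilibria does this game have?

2

Both α: Row gets 11 (best alternative 1); Column gets 3 (best alternative 1). Neither deviates — NE.
Both β: Row gets 12 (best alternative 10); Column gets 13 (best alternative 9). Neither deviates — NE.
(α, β) is not a NE: Row would switch to β (12 > 10).
No other cell survives both best-response checks, so there are 2 pure NE.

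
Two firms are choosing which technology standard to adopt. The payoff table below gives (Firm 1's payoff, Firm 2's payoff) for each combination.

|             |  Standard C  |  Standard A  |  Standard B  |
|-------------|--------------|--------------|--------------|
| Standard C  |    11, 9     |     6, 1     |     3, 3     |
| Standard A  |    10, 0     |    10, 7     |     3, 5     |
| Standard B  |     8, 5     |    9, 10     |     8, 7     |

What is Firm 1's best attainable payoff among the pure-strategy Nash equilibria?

11

Both Standard C is a pure NE (Firm 1: 11 ≥ 10; Firm 2: 9 ≥ 3). Firm 1 gets 11.
Both Standard A is a pure NE (Firm 1: 10 ≥ 9; Firm 2: 7 ≥ 5). Firm 1 gets 10.
Every other cell has a profitable deviation for at least one player. Highest of {11, 10} is 11.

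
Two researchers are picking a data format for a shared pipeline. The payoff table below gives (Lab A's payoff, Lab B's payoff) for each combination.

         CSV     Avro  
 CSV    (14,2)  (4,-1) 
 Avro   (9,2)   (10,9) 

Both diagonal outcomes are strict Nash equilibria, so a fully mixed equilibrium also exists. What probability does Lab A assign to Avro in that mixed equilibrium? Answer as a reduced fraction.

Lab A's mix p on CSV must make Lab B indifferent between CSV and Avro.
Lab B's payoff from CSV: 2p + 2(1−p). From Avro: (-1)p + 9(1−p).
Set equal: 3p = 7(1−p) → p = 7/10.
Probability on Avro is 1 − 7/10 = 3/10.

3/10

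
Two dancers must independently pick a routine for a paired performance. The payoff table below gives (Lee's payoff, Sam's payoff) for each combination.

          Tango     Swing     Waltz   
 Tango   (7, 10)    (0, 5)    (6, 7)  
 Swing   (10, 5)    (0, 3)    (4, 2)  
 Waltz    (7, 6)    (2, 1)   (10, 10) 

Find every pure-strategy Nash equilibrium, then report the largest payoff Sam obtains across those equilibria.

10

(Swing, Tango) is a pure NE (Lee: 10 ≥ 7; Sam: 5 ≥ 3). Sam gets 5.
Both Waltz is a pure NE (Lee: 10 ≥ 6; Sam: 10 ≥ 6). Sam gets 10.
Every other cell has a profitable deviation for at least one player. Highest of {5, 10} is 10.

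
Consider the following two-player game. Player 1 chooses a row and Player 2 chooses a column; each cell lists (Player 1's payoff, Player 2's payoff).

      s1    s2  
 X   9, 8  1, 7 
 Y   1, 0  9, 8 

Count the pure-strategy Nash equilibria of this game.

2

(X, s1): Player 1 gets 9 (best alternative 1); Player 2 gets 8 (best alternative 7). Neither deviates — NE.
(Y, s2): Player 1 gets 9 (best alternative 1); Player 2 gets 8 (best alternative 0). Neither deviates — NE.
(X, s2) is not a NE: Player 1 would switch to Y (9 > 1).
No other cell survives both best-response checks, so there are 2 pure NE.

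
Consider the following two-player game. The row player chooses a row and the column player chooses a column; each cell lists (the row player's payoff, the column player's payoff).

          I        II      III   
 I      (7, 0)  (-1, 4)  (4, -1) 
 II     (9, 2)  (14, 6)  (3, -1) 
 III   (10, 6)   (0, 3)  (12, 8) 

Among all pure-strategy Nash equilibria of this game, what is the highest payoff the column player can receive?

Both II is a pure NE (the row player: 14 ≥ 0; the column player: 6 ≥ 2). The column player gets 6.
Both III is a pure NE (the row player: 12 ≥ 4; the column player: 8 ≥ 6). The column player gets 8.
Every other cell has a profitable deviation for at least one player. Highest of {6, 8} is 8.

8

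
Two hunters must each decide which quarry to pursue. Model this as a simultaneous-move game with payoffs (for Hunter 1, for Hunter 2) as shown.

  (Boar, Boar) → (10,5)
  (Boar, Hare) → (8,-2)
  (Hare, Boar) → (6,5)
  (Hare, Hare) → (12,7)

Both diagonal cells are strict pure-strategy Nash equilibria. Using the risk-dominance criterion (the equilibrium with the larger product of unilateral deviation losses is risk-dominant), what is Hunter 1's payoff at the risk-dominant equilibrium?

At both Boar: Hunter 1 loses 10 − 6 = 4 by deviating; Hunter 2 loses 5 − (-2) = 7. Product = 4·7 = 28.
At both Hare: Hunter 1 loses 12 − 8 = 4 by deviating; Hunter 2 loses 7 − 5 = 2. Product = 4·2 = 8.
28 > 8, so both Boar is risk-dominant. Hunter 1's payoff there is 10.

10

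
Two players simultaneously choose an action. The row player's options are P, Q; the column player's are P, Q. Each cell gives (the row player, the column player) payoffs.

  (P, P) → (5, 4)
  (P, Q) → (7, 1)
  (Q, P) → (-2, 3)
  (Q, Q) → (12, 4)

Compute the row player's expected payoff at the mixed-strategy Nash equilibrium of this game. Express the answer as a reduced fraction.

37/6

The column player mixes with probability q on P, chosen so the row player is indifferent: 5q + 7(1−q) = (-2)q + 12(1−q) gives q = 5/12.
The row player's expected payoff (from either row, since indifferent) is 5·5/12 + 7·7/12 = 37/6.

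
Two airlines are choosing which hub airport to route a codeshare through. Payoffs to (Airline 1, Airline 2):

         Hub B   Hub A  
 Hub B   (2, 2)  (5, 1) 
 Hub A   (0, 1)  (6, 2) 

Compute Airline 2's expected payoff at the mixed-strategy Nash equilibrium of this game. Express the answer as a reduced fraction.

3/2

Airline 1 mixes with probability p on Hub B, chosen so Airline 2 is indifferent: 2p + 1(1−p) = 1p + 2(1−p) gives p = 1/2.
Airline 2's expected payoff is 2·1/2 + 1·1/2 = 3/2.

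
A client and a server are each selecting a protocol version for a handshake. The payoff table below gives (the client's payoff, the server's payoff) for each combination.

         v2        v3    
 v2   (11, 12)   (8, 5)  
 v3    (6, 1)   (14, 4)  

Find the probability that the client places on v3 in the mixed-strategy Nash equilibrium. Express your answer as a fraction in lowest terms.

7/10

The client's mix p on v2 must make the server indifferent between v2 and v3.
The server's payoff from v2: 12p + 1(1−p). From v3: 5p + 4(1−p).
Set equal: 7p = 3(1−p) → p = 3/10.
Probability on v3 is 1 − 3/10 = 7/10.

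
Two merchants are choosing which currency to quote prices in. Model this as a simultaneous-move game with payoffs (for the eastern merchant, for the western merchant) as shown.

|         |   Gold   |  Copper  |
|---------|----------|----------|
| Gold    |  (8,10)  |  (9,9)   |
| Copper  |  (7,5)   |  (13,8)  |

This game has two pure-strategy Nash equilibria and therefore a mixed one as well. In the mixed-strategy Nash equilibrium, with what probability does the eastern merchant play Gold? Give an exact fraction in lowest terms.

3/4

The eastern merchant's mix p on Gold must make the western merchant indifferent between Gold and Copper.
The western merchant's payoff from Gold: 10p + 5(1−p). From Copper: 9p + 8(1−p).
Set equal: 1p = 3(1−p) → p = 3/4.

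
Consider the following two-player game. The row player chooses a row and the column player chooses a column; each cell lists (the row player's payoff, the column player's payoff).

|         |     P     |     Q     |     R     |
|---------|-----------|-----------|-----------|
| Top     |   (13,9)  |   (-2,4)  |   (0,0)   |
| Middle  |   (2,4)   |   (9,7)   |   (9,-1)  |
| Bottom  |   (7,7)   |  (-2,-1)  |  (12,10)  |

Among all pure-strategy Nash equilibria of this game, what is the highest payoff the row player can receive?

(Top, P) is a pure NE (the row player: 13 ≥ 7; the column player: 9 ≥ 4). The row player gets 13.
(Middle, Q) is a pure NE (the row player: 9 ≥ -2; the column player: 7 ≥ 4). The row player gets 9.
(Bottom, R) is a pure NE (the row player: 12 ≥ 9; the column player: 10 ≥ 7). The row player gets 12.
Every other cell has a profitable deviation for at least one player. Highest of {13, 9, 12} is 13.

13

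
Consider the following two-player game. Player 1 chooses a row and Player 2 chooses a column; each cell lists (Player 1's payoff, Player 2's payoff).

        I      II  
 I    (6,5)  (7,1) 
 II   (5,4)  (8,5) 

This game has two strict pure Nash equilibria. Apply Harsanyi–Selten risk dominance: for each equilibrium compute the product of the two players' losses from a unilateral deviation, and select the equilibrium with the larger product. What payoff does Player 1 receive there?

At both I: Player 1 loses 6 − 5 = 1 by deviating; Player 2 loses 5 − 1 = 4. Product = 1·4 = 4.
At both II: Player 1 loses 8 − 7 = 1 by deviating; Player 2 loses 5 − 4 = 1. Product = 1·1 = 1.
4 > 1, so both I is risk-dominant. Player 1's payoff there is 6.

6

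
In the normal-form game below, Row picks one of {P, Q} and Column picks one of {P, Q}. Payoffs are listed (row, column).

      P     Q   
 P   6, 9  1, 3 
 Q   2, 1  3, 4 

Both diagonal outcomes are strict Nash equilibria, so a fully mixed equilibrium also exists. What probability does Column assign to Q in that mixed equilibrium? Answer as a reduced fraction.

Column's mix q on P must make Row indifferent between P and Q.
Row's payoff from P: 6q + 1(1−q). From Q: 2q + 3(1−q).
Set equal: 4q = 2(1−q) → q = 2/6 = 1/3.
Probability on Q is 1 − 1/3 = 2/3.

2/3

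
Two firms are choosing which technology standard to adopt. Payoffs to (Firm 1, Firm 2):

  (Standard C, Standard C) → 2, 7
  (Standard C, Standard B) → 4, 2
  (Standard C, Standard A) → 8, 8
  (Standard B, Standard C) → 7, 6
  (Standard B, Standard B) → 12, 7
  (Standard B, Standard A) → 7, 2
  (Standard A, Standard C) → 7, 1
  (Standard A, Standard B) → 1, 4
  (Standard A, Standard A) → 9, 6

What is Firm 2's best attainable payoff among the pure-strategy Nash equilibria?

7

Both Standard B is a pure NE (Firm 1: 12 ≥ 4; Firm 2: 7 ≥ 6). Firm 2 gets 7.
Both Standard A is a pure NE (Firm 1: 9 ≥ 8; Firm 2: 6 ≥ 4). Firm 2 gets 6.
Every other cell has a profitable deviation for at least one player. Highest of {7, 6} is 7.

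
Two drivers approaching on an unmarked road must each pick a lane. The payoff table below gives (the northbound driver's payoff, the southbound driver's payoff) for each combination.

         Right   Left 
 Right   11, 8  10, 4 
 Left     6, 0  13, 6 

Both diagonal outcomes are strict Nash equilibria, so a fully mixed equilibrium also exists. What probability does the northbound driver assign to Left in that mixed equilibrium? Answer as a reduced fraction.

The northbound driver's mix p on Right must make the southbound driver indifferent between Right and Left.
The southbound driver's payoff from Right: 8p + 0(1−p). From Left: 4p + 6(1−p).
Set equal: 4p = 6(1−p) → p = 6/10 = 3/5.
Probability on Left is 1 − 3/5 = 2/5.

2/5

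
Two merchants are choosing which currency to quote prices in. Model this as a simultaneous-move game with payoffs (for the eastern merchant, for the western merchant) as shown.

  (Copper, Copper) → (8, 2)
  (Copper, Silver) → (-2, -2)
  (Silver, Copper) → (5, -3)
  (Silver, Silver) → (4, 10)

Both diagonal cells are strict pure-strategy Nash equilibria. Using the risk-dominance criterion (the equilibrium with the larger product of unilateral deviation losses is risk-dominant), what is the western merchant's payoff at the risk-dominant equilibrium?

10

At both Copper: the eastern merchant loses 8 − 5 = 3 by deviating; the western merchant loses 2 − (-2) = 4. Product = 3·4 = 12.
At both Silver: the eastern merchant loses 4 − (-2) = 6 by deviating; the western merchant loses 10 − (-3) = 13. Product = 6·13 = 78.
78 > 12, so both Silver is risk-dominant. The western merchant's payoff there is 10.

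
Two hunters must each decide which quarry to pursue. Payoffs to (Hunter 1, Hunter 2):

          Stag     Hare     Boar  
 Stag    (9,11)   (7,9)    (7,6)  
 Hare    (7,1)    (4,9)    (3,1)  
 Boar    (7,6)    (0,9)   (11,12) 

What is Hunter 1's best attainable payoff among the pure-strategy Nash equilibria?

Both Stag is a pure NE (Hunter 1: 9 ≥ 7; Hunter 2: 11 ≥ 9). Hunter 1 gets 9.
Both Boar is a pure NE (Hunter 1: 11 ≥ 7; Hunter 2: 12 ≥ 9). Hunter 1 gets 11.
Every other cell has a profitable deviation for at least one player. Highest of {9, 11} is 11.

11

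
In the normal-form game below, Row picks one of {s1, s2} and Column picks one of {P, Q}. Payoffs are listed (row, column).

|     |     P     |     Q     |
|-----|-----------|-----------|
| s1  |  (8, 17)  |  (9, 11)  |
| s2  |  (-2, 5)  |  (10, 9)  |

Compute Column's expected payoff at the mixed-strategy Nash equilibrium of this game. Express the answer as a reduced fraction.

49/5

Row mixes with probability p on s1, chosen so Column is indifferent: 17p + 5(1−p) = 11p + 9(1−p) gives p = 2/5.
Column's expected payoff is 17·2/5 + 5·3/5 = 49/5.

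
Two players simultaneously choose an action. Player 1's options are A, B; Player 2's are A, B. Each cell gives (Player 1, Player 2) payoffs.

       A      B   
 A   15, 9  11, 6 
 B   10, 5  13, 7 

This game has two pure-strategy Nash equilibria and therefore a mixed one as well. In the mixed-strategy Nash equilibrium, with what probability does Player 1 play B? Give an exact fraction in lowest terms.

3/5

Player 1's mix p on A must make Player 2 indifferent between A and B.
Player 2's payoff from A: 9p + 5(1−p). From B: 6p + 7(1−p).
Set equal: 3p = 2(1−p) → p = 2/5.
Probability on B is 1 − 2/5 = 3/5.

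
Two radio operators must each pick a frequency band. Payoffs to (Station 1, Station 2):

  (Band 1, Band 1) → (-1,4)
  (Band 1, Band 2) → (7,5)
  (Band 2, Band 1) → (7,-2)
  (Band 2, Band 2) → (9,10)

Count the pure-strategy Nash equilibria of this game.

1

Both Band 2: Station 1 gets 9 (best alternative 7); Station 2 gets 10 (best alternative -2). Neither deviates — NE.
Both Band 1 is not a NE: Station 1 would switch to Band 2 (7 > -1).
No other cell survives both best-response checks, so there is 1 pure NE.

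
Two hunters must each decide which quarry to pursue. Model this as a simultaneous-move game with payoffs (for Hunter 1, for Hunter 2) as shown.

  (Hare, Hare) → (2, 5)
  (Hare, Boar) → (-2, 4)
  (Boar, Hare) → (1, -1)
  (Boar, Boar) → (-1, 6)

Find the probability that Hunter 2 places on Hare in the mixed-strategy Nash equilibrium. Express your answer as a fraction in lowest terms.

Hunter 2's mix q on Hare must make Hunter 1 indifferent between Hare and Boar.
Hunter 1's payoff from Hare: 2q + (-2)(1−q). From Boar: 1q + (-1)(1−q).
Set equal: 1q = 1(1−q) → q = 1/2.

1/2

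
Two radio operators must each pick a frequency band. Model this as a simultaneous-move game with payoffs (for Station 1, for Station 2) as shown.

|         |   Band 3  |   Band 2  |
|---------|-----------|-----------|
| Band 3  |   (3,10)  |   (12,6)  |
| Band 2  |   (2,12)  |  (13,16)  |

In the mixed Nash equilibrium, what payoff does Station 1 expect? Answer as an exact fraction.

15/2

Station 2 mixes with probability q on Band 3, chosen so Station 1 is indifferent: 3q + 12(1−q) = 2q + 13(1−q) gives q = 1/2.
Station 1's expected payoff (from either row, since indifferent) is 3·1/2 + 12·1/2 = 15/2.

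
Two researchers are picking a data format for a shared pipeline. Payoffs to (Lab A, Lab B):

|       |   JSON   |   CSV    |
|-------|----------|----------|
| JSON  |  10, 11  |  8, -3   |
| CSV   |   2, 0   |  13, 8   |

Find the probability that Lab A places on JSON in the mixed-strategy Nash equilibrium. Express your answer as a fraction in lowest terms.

Lab A's mix p on JSON must make Lab B indifferent between JSON and CSV.
Lab B's payoff from JSON: 11p + 0(1−p). From CSV: (-3)p + 8(1−p).
Set equal: 14p = 8(1−p) → p = 8/22 = 4/11.

4/11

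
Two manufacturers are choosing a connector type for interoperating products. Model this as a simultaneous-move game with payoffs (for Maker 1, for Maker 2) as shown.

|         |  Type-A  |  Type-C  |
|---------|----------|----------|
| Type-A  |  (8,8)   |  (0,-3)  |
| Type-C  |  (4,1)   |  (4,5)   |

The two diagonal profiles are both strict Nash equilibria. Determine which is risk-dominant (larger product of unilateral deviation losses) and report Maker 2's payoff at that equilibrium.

8

At both Type-A: Maker 1 loses 8 − 4 = 4 by deviating; Maker 2 loses 8 − (-3) = 11. Product = 4·11 = 44.
At both Type-C: Maker 1 loses 4 − 0 = 4 by deviating; Maker 2 loses 5 − 1 = 4. Product = 4·4 = 16.
44 > 16, so both Type-A is risk-dominant. Maker 2's payoff there is 8.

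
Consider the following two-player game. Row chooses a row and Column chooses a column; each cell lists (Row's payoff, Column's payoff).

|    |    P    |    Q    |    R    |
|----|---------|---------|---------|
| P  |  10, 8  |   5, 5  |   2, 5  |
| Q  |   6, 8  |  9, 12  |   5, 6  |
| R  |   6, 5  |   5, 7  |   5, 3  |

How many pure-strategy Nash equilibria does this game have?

2

Both P: Row gets 10 (best alternative 6); Column gets 8 (best alternative 5). Neither deviates — NE.
Both Q: Row gets 9 (best alternative 5); Column gets 12 (best alternative 8). Neither deviates — NE.
Both R is not a NE: Column would switch to Q (7 > 3).
No other cell survives both best-response checks, so there are 2 pure NE.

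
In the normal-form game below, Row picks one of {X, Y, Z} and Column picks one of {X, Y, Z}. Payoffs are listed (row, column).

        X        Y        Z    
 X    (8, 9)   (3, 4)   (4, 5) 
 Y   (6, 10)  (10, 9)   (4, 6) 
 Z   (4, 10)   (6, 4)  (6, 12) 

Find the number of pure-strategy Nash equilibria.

Both X: Row gets 8 (best alternative 6); Column gets 9 (best alternative 5). Neither deviates — NE.
Both Z: Row gets 6 (best alternative 4); Column gets 12 (best alternative 10). Neither deviates — NE.
Both Y is not a NE: Column would switch to X (10 > 9).
No other cell survives both best-response checks, so there are 2 pure NE.

2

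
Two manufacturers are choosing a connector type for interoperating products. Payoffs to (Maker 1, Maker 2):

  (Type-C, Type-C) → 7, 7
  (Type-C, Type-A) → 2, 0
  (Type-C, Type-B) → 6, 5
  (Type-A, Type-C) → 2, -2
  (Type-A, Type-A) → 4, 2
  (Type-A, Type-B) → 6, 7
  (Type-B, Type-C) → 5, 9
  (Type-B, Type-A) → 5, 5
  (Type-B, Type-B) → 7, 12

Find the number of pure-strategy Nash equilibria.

Both Type-C: Maker 1 gets 7 (best alternative 5); Maker 2 gets 7 (best alternative 5). Neither deviates — NE.
Both Type-B: Maker 1 gets 7 (best alternative 6); Maker 2 gets 12 (best alternative 9). Neither deviates — NE.
Both Type-A is not a NE: Maker 1 would switch to Type-B (5 > 4).
No other cell survives both best-response checks, so there are 2 pure NE.

2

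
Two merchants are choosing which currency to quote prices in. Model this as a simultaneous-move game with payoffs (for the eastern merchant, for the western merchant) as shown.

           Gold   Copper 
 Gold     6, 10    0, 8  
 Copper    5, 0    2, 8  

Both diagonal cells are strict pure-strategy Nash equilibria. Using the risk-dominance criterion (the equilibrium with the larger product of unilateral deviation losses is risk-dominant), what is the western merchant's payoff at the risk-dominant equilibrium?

8

At both Gold: the eastern merchant loses 6 − 5 = 1 by deviating; the western merchant loses 10 − 8 = 2. Product = 1·2 = 2.
At both Copper: the eastern merchant loses 2 − 0 = 2 by deviating; the western merchant loses 8 − 0 = 8. Product = 2·8 = 16.
16 > 2, so both Copper is risk-dominant. The western merchant's payoff there is 8.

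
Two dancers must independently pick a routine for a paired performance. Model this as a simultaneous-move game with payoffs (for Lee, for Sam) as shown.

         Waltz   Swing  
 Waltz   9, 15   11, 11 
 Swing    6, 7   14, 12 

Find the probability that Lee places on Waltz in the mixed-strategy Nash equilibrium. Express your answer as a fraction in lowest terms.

Lee's mix p on Waltz must make Sam indifferent between Waltz and Swing.
Sam's payoff from Waltz: 15p + 7(1−p). From Swing: 11p + 12(1−p).
Set equal: 4p = 5(1−p) → p = 5/9.

5/9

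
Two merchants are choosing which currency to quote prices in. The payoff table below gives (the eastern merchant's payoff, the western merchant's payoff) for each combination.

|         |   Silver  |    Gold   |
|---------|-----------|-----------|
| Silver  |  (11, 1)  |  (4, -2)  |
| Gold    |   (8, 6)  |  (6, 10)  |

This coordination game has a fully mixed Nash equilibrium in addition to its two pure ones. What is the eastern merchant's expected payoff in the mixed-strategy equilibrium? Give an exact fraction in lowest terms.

The western merchant mixes with probability q on Silver, chosen so the eastern merchant is indifferent: 11q + 4(1−q) = 8q + 6(1−q) gives q = 2/5.
The eastern merchant's expected payoff (from either row, since indifferent) is 11·2/5 + 4·3/5 = 34/5.

34/5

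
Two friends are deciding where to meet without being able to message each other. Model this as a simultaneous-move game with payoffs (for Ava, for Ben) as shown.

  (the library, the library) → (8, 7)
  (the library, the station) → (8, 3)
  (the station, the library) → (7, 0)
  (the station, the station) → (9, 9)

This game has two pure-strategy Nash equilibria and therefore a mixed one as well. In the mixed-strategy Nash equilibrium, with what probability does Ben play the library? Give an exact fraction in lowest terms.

1/2

Ben's mix q on the library must make Ava indifferent between the library and the station.
Ava's payoff from the library: 8q + 8(1−q). From the station: 7q + 9(1−q).
Set equal: 1q = 1(1−q) → q = 1/2.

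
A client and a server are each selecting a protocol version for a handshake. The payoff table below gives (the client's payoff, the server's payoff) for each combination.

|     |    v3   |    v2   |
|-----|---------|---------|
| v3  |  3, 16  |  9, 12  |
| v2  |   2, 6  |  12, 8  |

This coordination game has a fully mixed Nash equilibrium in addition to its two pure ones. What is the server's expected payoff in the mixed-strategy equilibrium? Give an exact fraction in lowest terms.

The client mixes with probability p on v3, chosen so the server is indifferent: 16p + 6(1−p) = 12p + 8(1−p) gives p = 1/3.
The server's expected payoff is 16·1/3 + 6·2/3 = 28/3.

28/3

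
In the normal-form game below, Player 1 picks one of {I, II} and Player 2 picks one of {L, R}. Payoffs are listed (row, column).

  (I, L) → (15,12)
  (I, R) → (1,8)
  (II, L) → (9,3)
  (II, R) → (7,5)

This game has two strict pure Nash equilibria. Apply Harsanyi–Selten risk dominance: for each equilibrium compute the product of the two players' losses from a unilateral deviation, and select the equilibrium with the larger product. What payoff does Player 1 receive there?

At (I, L): Player 1 loses 15 − 9 = 6 by deviating; Player 2 loses 12 − 8 = 4. Product = 6·4 = 24.
At (II, R): Player 1 loses 7 − 1 = 6 by deviating; Player 2 loses 5 − 3 = 2. Product = 6·2 = 12.
24 > 12, so (I, L) is risk-dominant. Player 1's payoff there is 15.

15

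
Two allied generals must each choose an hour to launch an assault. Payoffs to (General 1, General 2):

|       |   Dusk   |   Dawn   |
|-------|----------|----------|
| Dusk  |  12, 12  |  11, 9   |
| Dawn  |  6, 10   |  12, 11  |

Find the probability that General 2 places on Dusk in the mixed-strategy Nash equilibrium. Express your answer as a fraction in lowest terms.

1/7

General 2's mix q on Dusk must make General 1 indifferent between Dusk and Dawn.
General 1's payoff from Dusk: 12q + 11(1−q). From Dawn: 6q + 12(1−q).
Set equal: 6q = 1(1−q) → q = 1/7.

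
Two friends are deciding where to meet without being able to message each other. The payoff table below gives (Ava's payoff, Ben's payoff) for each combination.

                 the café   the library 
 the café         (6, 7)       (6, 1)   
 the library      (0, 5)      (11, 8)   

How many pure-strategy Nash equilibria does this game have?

Both the café: Ava gets 6 (best alternative 0); Ben gets 7 (best alternative 1). Neither deviates — NE.
Both the library: Ava gets 11 (best alternative 6); Ben gets 8 (best alternative 5). Neither deviates — NE.
(the library, the café) is not a NE: Ava would switch to the café (6 > 0).
No other cell survives both best-response checks, so there are 2 pure NE.

2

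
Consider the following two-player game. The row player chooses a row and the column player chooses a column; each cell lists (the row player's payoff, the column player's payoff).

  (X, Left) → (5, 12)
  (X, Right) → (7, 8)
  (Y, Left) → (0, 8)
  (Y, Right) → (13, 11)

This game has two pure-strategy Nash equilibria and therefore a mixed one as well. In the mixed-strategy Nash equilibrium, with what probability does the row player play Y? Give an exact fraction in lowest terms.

The row player's mix p on X must make the column player indifferent between Left and Right.
The column player's payoff from Left: 12p + 8(1−p). From Right: 8p + 11(1−p).
Set equal: 4p = 3(1−p) → p = 3/7.
Probability on Y is 1 − 3/7 = 4/7.

4/7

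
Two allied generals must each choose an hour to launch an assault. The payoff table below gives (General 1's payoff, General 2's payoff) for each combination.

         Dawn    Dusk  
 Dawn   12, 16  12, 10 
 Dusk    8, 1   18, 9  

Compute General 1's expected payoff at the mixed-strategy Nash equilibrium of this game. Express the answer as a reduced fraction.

12

General 2 mixes with probability q on Dawn, chosen so General 1 is indifferent: 12q + 12(1−q) = 8q + 18(1−q) gives q = 3/5.
General 1's expected payoff (from either row, since indifferent) is 12·3/5 + 12·2/5 = 12.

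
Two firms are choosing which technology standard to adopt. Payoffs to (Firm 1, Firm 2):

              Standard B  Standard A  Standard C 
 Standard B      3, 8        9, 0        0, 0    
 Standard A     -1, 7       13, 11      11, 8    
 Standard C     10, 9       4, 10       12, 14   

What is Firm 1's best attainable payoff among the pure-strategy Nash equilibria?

13

Both Standard A is a pure NE (Firm 1: 13 ≥ 9; Firm 2: 11 ≥ 8). Firm 1 gets 13.
Both Standard C is a pure NE (Firm 1: 12 ≥ 11; Firm 2: 14 ≥ 10). Firm 1 gets 12.
Every other cell has a profitable deviation for at least one player. Highest of {13, 12} is 13.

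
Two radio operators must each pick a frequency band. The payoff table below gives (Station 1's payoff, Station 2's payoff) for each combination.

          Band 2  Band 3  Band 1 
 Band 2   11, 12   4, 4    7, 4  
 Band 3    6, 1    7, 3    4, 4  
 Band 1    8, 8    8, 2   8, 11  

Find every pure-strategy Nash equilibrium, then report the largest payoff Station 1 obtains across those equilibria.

11

Both Band 2 is a pure NE (Station 1: 11 ≥ 8; Station 2: 12 ≥ 4). Station 1 gets 11.
Both Band 1 is a pure NE (Station 1: 8 ≥ 7; Station 2: 11 ≥ 8). Station 1 gets 8.
Every other cell has a profitable deviation for at least one player. Highest of {11, 8} is 11.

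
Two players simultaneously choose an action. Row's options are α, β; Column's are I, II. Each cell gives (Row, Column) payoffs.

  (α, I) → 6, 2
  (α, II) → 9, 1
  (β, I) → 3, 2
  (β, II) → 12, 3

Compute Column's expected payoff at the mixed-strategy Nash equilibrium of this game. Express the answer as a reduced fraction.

2

Row mixes with probability p on α, chosen so Column is indifferent: 2p + 2(1−p) = 1p + 3(1−p) gives p = 1/2.
Column's expected payoff is 2·1/2 + 2·1/2 = 2.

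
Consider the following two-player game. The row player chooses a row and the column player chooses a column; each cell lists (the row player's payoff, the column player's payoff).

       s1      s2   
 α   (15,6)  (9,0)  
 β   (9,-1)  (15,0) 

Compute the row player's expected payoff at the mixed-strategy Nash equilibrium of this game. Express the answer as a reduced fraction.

The column player mixes with probability q on s1, chosen so the row player is indifferent: 15q + 9(1−q) = 9q + 15(1−q) gives q = 1/2.
The row player's expected payoff (from either row, since indifferent) is 15·1/2 + 9·1/2 = 12.

12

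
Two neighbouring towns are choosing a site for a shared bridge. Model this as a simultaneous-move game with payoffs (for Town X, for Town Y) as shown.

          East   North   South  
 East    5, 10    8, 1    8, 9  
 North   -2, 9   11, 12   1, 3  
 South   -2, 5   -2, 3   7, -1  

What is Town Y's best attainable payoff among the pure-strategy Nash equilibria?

Both East is a pure NE (Town X: 5 ≥ -2; Town Y: 10 ≥ 9). Town Y gets 10.
Both North is a pure NE (Town X: 11 ≥ 8; Town Y: 12 ≥ 9). Town Y gets 12.
Every other cell has a profitable deviation for at least one player. Highest of {10, 12} is 12.

12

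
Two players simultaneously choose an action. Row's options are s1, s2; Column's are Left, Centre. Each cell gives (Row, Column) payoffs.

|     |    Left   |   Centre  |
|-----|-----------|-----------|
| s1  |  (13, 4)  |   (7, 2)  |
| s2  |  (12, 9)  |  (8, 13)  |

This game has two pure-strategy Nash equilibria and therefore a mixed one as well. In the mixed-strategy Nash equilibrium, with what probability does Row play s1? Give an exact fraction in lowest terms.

Row's mix p on s1 must make Column indifferent between Left and Centre.
Column's payoff from Left: 4p + 9(1−p). From Centre: 2p + 13(1−p).
Set equal: 2p = 4(1−p) → p = 4/6 = 2/3.

2/3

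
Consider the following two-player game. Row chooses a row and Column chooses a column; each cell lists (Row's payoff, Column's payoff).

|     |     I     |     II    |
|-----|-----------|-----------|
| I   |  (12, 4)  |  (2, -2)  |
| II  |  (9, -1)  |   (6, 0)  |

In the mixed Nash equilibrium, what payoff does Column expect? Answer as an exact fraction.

-2/7

Row mixes with probability p on I, chosen so Column is indifferent: 4p + (-1)(1−p) = (-2)p + 0(1−p) gives p = 1/7.
Column's expected payoff is 4·1/7 + (-1)·6/7 = -2/7.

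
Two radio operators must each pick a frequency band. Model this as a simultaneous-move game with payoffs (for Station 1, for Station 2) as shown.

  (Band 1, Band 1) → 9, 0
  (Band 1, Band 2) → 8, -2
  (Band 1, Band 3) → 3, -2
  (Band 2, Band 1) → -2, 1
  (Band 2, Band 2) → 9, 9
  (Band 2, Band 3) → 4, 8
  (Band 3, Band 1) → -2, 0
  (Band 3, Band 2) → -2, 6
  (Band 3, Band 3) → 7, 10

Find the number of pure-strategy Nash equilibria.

3

Both Band 1: Station 1 gets 9 (best alternative -2); Station 2 gets 0 (best alternative -2). Neither deviates — NE.
Both Band 2: Station 1 gets 9 (best alternative 8); Station 2 gets 9 (best alternative 8). Neither deviates — NE.
Both Band 3: Station 1 gets 7 (best alternative 4); Station 2 gets 10 (best alternative 6). Neither deviates — NE.
(Band 3, Band 1) is not a NE: Station 1 would switch to Band 1 (9 > -2).
No other cell survives both best-response checks, so there are 3 pure NE.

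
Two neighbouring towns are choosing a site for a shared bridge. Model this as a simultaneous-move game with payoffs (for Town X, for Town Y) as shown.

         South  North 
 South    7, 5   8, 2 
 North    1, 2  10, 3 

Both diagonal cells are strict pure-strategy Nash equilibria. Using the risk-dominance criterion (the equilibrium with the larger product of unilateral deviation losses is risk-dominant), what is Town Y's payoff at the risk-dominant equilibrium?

5

At both South: Town X loses 7 − 1 = 6 by deviating; Town Y loses 5 − 2 = 3. Product = 6·3 = 18.
At both North: Town X loses 10 − 8 = 2 by deviating; Town Y loses 3 − 2 = 1. Product = 2·1 = 2.
18 > 2, so both South is risk-dominant. Town Y's payoff there is 5.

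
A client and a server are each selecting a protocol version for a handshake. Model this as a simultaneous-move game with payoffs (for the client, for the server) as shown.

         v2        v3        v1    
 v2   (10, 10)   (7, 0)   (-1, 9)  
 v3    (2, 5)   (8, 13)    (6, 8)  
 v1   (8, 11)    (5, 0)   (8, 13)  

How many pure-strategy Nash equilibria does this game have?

Both v2: the client gets 10 (best alternative 8); the server gets 10 (best alternative 9). Neither deviates — NE.
Both v3: the client gets 8 (best alternative 7); the server gets 13 (best alternative 8). Neither deviates — NE.
Both v1: the client gets 8 (best alternative 6); the server gets 13 (best alternative 11). Neither deviates — NE.
(v2, v1) is not a NE: the client would switch to v1 (8 > -1).
No other cell survives both best-response checks, so there are 3 pure NE.

3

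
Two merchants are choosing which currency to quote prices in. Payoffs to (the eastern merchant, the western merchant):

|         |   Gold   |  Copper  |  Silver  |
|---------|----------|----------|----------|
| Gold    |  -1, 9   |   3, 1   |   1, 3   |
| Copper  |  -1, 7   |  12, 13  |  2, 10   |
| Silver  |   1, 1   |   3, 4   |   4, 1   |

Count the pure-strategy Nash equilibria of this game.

1

Both Copper: the eastern merchant gets 12 (best alternative 3); the western merchant gets 13 (best alternative 10). Neither deviates — NE.
Both Silver is not a NE: the western merchant would switch to Copper (4 > 1).
No other cell survives both best-response checks, so there is 1 pure NE.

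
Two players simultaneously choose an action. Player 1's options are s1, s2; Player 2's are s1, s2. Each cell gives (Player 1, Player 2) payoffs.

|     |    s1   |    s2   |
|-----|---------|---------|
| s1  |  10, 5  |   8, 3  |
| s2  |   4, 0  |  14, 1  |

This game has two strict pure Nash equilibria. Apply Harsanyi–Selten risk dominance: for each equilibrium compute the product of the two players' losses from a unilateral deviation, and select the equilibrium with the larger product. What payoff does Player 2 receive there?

5

At both s1: Player 1 loses 10 − 4 = 6 by deviating; Player 2 loses 5 − 3 = 2. Product = 6·2 = 12.
At both s2: Player 1 loses 14 − 8 = 6 by deviating; Player 2 loses 1 − 0 = 1. Product = 6·1 = 6.
12 > 6, so both s1 is risk-dominant. Player 2's payoff there is 5.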